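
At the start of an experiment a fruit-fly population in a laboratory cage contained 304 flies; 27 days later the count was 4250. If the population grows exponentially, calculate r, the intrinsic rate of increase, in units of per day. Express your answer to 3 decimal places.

0.098 per day

From N(t) = N₀·e^(rt): e^(r·27) = 4250/304 = 13.98.
r·27 = ln(13.98) = 2.6376, so r = 2.6376/27 = 0.097691.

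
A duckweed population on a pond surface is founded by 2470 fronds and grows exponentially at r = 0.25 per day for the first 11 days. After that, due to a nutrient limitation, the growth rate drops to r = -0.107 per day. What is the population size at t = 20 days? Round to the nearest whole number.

14750 fronds

Phase 1: N(11) = 2470·e^(0.25×11) = 2470·e^2.75 = 38637.3.
Phase 2 runs for 20 − 11 = 9 days at r = -0.107.
N(20) = 38637.3·e^(-0.107×9) = 38637.3·e^-0.963 = 14749.6.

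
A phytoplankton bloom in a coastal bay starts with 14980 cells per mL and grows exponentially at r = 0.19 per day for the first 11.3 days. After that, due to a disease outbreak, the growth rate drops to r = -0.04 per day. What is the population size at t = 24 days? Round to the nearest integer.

77147 cells per mL

Phase 1: N(11.3) = 14980·e^(0.19×11.3) = 14980·e^2.147 = 128216.
Phase 2 runs for 24 − 11.3 = 12.7 days at r = -0.04.
N(24) = 128216·e^(-0.04×12.7) = 128216·e^-0.508 = 77147.3.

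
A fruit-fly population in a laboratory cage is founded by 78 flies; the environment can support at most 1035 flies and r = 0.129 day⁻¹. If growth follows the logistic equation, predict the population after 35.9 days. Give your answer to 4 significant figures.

A = (K − N₀)/N₀ = (1035 − 78)/78 = 12.269.
N(t) = K/(1 + A·e^(−rt)) = 1035/(1 + 12.269×e^(−0.129×35.9)).
e^(−4.631) = 0.009744; denominator = 1 + 12.269×0.009744 = 1.1196.
N = 1035/1.1196 = 924.477.

924.5 flies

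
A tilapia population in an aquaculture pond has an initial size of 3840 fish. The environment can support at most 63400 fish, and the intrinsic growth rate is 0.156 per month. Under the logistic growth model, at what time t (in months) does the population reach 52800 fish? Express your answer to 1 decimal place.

A = (K − N₀)/N₀ = (63400 − 3840)/3840 = 15.51.
Solve 63400/(1 + 15.51·e^(−0.156t)) = 52800: 1 + 15.51·e^(−0.156t) = 1.2008, so e^(−0.156t) = 0.0129434.
−0.156·t = ln(0.0129434) = -4.3472, so t = 4.3472/0.156 = 27.866.

27.9 months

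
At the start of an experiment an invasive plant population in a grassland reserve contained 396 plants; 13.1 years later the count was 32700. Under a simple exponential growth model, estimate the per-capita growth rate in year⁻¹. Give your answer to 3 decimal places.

From N(t) = N₀·e^(rt): e^(r·13.1) = 32700/396 = 82.576.
r·13.1 = ln(82.576) = 4.4137, so r = 4.4137/13.1 = 0.33692.

0.337 per year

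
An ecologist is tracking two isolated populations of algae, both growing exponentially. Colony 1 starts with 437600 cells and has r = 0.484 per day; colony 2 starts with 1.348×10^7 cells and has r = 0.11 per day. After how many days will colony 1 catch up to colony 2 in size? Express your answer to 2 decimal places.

Set 437600·e^(0.484t) = 1.348×10^7·e^(0.11t).
e^((0.484 − 0.11)t) = 1.348×10^7/437600 → e^(0.374·t) = 30.804.
0.374·t = ln(30.804) = 3.4277, so t = 3.4277/0.374 = 9.1649.

9.16 days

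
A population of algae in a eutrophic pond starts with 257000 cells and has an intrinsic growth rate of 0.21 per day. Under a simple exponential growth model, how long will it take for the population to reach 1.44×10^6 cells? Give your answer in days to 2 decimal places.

8.21 days

Set N₀·e^(rt) = 1.44×10^6: e^(0.21·t) = 1.44×10^6/257000 = 5.6031.
0.21·t = ln(5.6031) = 1.7233, so t = 1.7233/0.21 = 8.2063.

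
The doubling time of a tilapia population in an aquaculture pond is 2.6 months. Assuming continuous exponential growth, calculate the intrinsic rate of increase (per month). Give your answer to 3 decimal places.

r = ln(2)/t_d = 0.6931/2.6 = 0.2666.

0.267 per month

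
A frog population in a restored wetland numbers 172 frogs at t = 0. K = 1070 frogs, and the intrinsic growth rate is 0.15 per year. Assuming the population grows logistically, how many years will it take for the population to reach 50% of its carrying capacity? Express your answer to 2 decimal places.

A = (K − N₀)/N₀ = (1070 − 172)/172 = 5.2209.
Solve 1070/(1 + 5.2209·e^(−0.15t)) = 535: 1 + 5.2209·e^(−0.15t) = 2, so e^(−0.15t) = 0.191537.
−0.15·t = ln(0.191537) = -1.6527, so t = 1.6527/0.15 = 11.018.

11.02 years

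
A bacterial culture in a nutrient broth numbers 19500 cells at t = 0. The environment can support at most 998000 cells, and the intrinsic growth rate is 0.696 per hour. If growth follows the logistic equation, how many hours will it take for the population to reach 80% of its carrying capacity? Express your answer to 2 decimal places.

7.62 hours

A = (K − N₀)/N₀ = (998000 − 19500)/19500 = 50.179.
Solve 998000/(1 + 50.179·e^(−0.696t)) = 798400: 1 + 50.179·e^(−0.696t) = 1.25, so e^(−0.696t) = 0.00498212.
−0.696·t = ln(0.00498212) = -5.3019, so t = 5.3019/0.696 = 7.6177.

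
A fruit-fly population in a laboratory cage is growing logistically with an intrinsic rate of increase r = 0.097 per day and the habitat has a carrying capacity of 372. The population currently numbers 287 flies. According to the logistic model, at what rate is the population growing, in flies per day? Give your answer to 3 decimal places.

dN/dt = rN(1 − N/K) = 0.097 × 287 × (1 − 287/372).
1 − 287/372 = 0.22849; dN/dt = 0.097 × 287 × 0.22849 = 6.3611.

6.361 flies per day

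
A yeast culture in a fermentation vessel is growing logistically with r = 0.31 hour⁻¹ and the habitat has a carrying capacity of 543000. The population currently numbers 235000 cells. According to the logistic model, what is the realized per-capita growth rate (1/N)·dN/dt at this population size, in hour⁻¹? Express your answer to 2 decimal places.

(1/N)·dN/dt = r(1 − N/K) = 0.31 × (1 − 235000/543000).
= 0.31 × 0.56722 = 0.17584.

0.18 per hour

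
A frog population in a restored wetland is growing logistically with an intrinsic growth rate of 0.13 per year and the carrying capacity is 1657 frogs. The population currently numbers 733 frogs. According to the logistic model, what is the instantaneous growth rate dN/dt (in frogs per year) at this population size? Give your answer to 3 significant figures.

53.1 frogs per year

dN/dt = rN(1 − N/K) = 0.13 × 733 × (1 − 733/1657).
1 − 733/1657 = 0.55763; dN/dt = 0.13 × 733 × 0.55763 = 53.137.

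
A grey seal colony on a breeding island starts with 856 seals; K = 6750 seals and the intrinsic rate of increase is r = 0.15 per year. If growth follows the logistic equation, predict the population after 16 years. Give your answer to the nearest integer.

4155 seals

A = (K − N₀)/N₀ = (6750 − 856)/856 = 6.8855.
N(t) = K/(1 + A·e^(−rt)) = 6750/(1 + 6.8855×e^(−0.15×16)).
e^(−2.4) = 0.090718; denominator = 1 + 6.8855×0.090718 = 1.6246.
N = 6750/1.6246 = 4154.77.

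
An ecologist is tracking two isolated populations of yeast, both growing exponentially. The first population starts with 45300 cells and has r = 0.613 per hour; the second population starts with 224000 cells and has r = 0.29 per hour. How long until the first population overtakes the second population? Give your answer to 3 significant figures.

Set 45300·e^(0.613t) = 224000·e^(0.29t).
e^((0.613 − 0.29)t) = 224000/45300 → e^(0.323·t) = 4.9448.
0.323·t = ln(4.9448) = 1.5983, so t = 1.5983/0.323 = 4.9484.

4.95 hours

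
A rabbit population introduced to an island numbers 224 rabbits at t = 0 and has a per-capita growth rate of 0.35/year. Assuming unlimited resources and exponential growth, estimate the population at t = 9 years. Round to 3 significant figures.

5230 rabbits

N(t) = N₀·e^(rt) = 224 × e^(0.35×9) = 224 × e^3.15.
e^3.15 ≈ 23.336, so N ≈ 224 × 23.336 = 5227.28.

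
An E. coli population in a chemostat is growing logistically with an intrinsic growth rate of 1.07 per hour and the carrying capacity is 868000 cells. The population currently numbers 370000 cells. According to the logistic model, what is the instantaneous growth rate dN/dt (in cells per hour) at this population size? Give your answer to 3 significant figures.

dN/dt = rN(1 − N/K) = 1.07 × 370000 × (1 − 370000/868000).
1 − 370000/868000 = 0.57373; dN/dt = 1.07 × 370000 × 0.57373 = 2.27141×10^5.

227000 cells per hour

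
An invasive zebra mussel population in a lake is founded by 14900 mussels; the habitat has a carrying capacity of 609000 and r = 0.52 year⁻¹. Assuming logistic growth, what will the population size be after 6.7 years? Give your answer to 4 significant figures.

A = (K − N₀)/N₀ = (609000 − 14900)/14900 = 39.872.
N(t) = K/(1 + A·e^(−rt)) = 609000/(1 + 39.872×e^(−0.52×6.7)).
e^(−3.484) = 0.030684; denominator = 1 + 39.872×0.030684 = 2.2235.
N = 609000/2.2235 = 273897.

273900 mussels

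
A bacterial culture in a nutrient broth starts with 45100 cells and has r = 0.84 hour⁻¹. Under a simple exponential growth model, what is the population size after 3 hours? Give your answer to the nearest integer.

560530 cells

N(t) = N₀·e^(rt) = 45100 × e^(0.84×3) = 45100 × e^2.52.
e^2.52 ≈ 12.429, so N ≈ 45100 × 12.429 = 560530.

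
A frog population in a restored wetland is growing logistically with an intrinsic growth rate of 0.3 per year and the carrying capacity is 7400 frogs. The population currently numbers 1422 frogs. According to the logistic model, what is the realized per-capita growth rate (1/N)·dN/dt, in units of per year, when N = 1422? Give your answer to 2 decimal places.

(1/N)·dN/dt = r(1 − N/K) = 0.3 × (1 − 1422/7400).
= 0.3 × 0.80784 = 0.24235.

0.24 per year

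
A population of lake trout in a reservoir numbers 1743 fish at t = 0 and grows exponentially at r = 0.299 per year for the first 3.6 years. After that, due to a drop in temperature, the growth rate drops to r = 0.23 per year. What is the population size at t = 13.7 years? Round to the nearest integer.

Phase 1: N(3.6) = 1743·e^(0.299×3.6) = 1743·e^1.076 = 5114.13.
Phase 2 runs for 13.7 − 3.6 = 10.1 years at r = 0.23.
N(13.7) = 5114.13·e^(0.23×10.1) = 5114.13·e^2.323 = 52196.1.

52196 fish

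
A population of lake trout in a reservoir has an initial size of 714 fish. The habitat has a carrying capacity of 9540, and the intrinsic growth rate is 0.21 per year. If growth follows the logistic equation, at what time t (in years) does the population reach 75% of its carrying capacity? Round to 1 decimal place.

A = (K − N₀)/N₀ = (9540 − 714)/714 = 12.361.
Solve 9540/(1 + 12.361·e^(−0.21t)) = 7155: 1 + 12.361·e^(−0.21t) = 1.3333, so e^(−0.21t) = 0.0269658.
−0.21·t = ln(0.0269658) = -3.6132, so t = 3.6132/0.21 = 17.206.

17.2 years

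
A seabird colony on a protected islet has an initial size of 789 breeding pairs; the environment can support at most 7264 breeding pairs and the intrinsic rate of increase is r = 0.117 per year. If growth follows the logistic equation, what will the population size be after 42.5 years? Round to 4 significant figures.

A = (K − N₀)/N₀ = (7264 − 789)/789 = 8.2066.
N(t) = K/(1 + A·e^(−rt)) = 7264/(1 + 8.2066×e^(−0.117×42.5)).
e^(−4.973) = 0.0069258; denominator = 1 + 8.2066×0.0069258 = 1.0568.
N = 7264/1.0568 = 6873.34.

6873 breeding pairs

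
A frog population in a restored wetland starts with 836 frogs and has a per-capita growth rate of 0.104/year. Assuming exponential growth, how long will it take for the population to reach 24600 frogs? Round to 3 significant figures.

32.5 years

Set N₀·e^(rt) = 24600: e^(0.104·t) = 24600/836 = 29.426.
0.104·t = ln(29.426) = 3.3819, so t = 3.3819/0.104 = 32.518.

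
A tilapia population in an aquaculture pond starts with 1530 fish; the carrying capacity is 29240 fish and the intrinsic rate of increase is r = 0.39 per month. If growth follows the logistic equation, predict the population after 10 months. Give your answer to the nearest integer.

A = (K − N₀)/N₀ = (29240 − 1530)/1530 = 18.111.
N(t) = K/(1 + A·e^(−rt)) = 29240/(1 + 18.111×e^(−0.39×10)).
e^(−3.9) = 0.020242; denominator = 1 + 18.111×0.020242 = 1.3666.
N = 29240/1.3666 = 21396.1.

21396 fish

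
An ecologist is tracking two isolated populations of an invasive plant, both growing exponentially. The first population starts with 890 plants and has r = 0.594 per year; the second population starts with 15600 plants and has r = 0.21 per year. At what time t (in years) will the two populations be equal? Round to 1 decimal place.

7.5 years

Set 890·e^(0.594t) = 15600·e^(0.21t).
e^((0.594 − 0.21)t) = 15600/890 → e^(0.384·t) = 17.528.
0.384·t = ln(17.528) = 2.8638, so t = 2.8638/0.384 = 7.4578.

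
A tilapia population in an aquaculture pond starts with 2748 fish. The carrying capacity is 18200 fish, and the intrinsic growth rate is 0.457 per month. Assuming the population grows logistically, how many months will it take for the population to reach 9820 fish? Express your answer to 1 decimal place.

A = (K − N₀)/N₀ = (18200 − 2748)/2748 = 5.623.
Solve 18200/(1 + 5.623·e^(−0.457t)) = 9820: 1 + 5.623·e^(−0.457t) = 1.8534, so e^(−0.457t) = 0.151763.
−0.457·t = ln(0.151763) = -1.8854, so t = 1.8854/0.457 = 4.1257.

4.1 months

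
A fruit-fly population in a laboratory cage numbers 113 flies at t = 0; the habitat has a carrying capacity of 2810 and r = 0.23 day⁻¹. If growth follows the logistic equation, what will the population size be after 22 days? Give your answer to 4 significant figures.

A = (K − N₀)/N₀ = (2810 − 113)/113 = 23.867.
N(t) = K/(1 + A·e^(−rt)) = 2810/(1 + 23.867×e^(−0.23×22)).
e^(−5.06) = 0.0063456; denominator = 1 + 23.867×0.0063456 = 1.1515.
N = 2810/1.1515 = 2440.4.

2440 flies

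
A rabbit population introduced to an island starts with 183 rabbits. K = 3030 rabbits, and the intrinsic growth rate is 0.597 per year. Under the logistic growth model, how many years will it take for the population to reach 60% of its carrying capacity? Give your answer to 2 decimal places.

A = (K − N₀)/N₀ = (3030 − 183)/183 = 15.557.
Solve 3030/(1 + 15.557·e^(−0.597t)) = 1818: 1 + 15.557·e^(−0.597t) = 1.6667, so e^(−0.597t) = 0.0428521.
−0.597·t = ln(0.0428521) = -3.15, so t = 3.15/0.597 = 5.2764.

5.28 years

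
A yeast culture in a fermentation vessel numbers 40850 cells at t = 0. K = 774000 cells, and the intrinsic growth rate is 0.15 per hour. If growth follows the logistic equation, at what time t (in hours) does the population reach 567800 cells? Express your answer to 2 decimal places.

26.00 hours

A = (K − N₀)/N₀ = (774000 − 40850)/40850 = 17.947.
Solve 774000/(1 + 17.947·e^(−0.15t)) = 567800: 1 + 17.947·e^(−0.15t) = 1.3632, so e^(−0.15t) = 0.0202345.
−0.15·t = ln(0.0202345) = -3.9004, so t = 3.9004/0.15 = 26.002.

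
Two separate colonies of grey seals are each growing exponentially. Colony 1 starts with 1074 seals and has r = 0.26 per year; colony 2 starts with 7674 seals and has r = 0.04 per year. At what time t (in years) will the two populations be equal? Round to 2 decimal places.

8.94 years

Set 1074·e^(0.26t) = 7674·e^(0.04t).
e^((0.26 − 0.04)t) = 7674/1074 → e^(0.22·t) = 7.1453.
0.22·t = ln(7.1453) = 1.9664, so t = 1.9664/0.22 = 8.9384.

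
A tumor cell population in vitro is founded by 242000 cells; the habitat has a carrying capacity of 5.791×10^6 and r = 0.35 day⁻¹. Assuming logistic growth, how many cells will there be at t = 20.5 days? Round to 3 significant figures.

A = (K − N₀)/N₀ = (5.791×10^6 − 242000)/242000 = 22.93.
N(t) = K/(1 + A·e^(−rt)) = 5.791×10^6/(1 + 22.93×e^(−0.35×20.5)).
e^(−7.175) = 0.00076549; denominator = 1 + 22.93×0.00076549 = 1.0176.
N = 5.791×10^6/1.0176 = 5.691107×10^6.

5690000 cells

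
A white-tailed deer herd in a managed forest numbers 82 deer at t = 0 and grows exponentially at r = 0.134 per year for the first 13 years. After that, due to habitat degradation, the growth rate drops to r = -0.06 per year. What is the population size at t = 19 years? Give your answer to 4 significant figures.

326.6 deer

Phase 1: N(13) = 82·e^(0.134×13) = 82·e^1.742 = 468.117.
Phase 2 runs for 19 − 13 = 6 years at r = -0.06.
N(19) = 468.117·e^(-0.06×6) = 468.117·e^-0.36 = 326.594.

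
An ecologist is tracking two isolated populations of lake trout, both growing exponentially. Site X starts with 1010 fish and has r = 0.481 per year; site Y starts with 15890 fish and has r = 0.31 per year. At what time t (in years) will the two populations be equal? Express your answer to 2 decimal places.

Set 1010·e^(0.481t) = 15890·e^(0.31t).
e^((0.481 − 0.31)t) = 15890/1010 → e^(0.171·t) = 15.733.
0.171·t = ln(15.733) = 2.7557, so t = 2.7557/0.171 = 16.115.

16.12 years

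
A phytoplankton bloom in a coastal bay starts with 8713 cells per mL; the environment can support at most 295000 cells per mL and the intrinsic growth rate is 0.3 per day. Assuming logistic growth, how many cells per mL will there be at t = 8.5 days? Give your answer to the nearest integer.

82736 cells per mL

A = (K − N₀)/N₀ = (295000 − 8713)/8713 = 32.857.
N(t) = K/(1 + A·e^(−rt)) = 295000/(1 + 32.857×e^(−0.3×8.5)).
e^(−2.55) = 0.078082; denominator = 1 + 32.857×0.078082 = 3.5656.
N = 295000/3.5656 = 82735.8.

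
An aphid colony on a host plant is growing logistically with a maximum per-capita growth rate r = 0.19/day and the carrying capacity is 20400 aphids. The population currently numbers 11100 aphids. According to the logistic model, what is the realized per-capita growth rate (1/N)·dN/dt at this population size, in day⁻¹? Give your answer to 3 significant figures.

(1/N)·dN/dt = r(1 − N/K) = 0.19 × (1 − 11100/20400).
= 0.19 × 0.45588 = 0.086618.

0.0866 per day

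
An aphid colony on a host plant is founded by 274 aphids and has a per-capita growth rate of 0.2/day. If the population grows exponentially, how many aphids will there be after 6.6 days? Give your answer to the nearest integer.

N(t) = N₀·e^(rt) = 274 × e^(0.2×6.6) = 274 × e^1.32.
e^1.32 ≈ 3.7434, so N ≈ 274 × 3.7434 = 1025.7.

1026 aphids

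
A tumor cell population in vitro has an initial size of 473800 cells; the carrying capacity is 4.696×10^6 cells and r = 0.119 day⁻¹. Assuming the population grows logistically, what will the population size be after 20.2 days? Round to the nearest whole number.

2601152 cells

A = (K − N₀)/N₀ = (4.696×10^6 − 473800)/473800 = 8.9114.
N(t) = K/(1 + A·e^(−rt)) = 4.696×10^6/(1 + 8.9114×e^(−0.119×20.2)).
e^(−2.404) = 0.090374; denominator = 1 + 8.9114×0.090374 = 1.8054.
N = 4.696×10^6/1.8054 = 2.601152×10^6.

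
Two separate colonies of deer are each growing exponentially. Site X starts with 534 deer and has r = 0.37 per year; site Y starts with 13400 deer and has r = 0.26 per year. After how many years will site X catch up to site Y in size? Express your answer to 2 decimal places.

Set 534·e^(0.37t) = 13400·e^(0.26t).
e^((0.37 − 0.26)t) = 13400/534 → e^(0.11·t) = 25.094.
0.11·t = ln(25.094) = 3.2226, so t = 3.2226/0.11 = 29.296.

29.30 years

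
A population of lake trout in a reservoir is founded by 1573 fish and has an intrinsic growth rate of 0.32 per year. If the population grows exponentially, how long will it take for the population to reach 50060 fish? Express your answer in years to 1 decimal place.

10.8 years

Set N₀·e^(rt) = 50060: e^(0.32·t) = 50060/1573 = 31.825.
0.32·t = ln(31.825) = 3.4602, so t = 3.4602/0.32 = 10.813.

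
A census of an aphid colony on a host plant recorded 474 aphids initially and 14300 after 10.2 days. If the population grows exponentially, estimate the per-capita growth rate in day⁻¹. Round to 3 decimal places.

From N(t) = N₀·e^(rt): e^(r·10.2) = 14300/474 = 30.169.
r·10.2 = ln(30.169) = 3.4068, so r = 3.4068/10.2 = 0.334.

0.334 per day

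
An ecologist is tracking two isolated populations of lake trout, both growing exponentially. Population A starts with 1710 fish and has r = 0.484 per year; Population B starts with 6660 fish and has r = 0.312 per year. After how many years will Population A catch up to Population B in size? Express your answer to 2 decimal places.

Set 1710·e^(0.484t) = 6660·e^(0.312t).
e^((0.484 − 0.312)t) = 6660/1710 → e^(0.172·t) = 3.8947.
0.172·t = ln(3.8947) = 1.3596, so t = 1.3596/0.172 = 7.9048.

7.90 years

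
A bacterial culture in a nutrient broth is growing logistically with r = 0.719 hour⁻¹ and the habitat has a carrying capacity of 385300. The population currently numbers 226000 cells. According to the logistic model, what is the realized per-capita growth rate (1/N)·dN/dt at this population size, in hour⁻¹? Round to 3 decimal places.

(1/N)·dN/dt = r(1 − N/K) = 0.719 × (1 − 226000/385300).
= 0.719 × 0.41344 = 0.29727.

0.297 per hour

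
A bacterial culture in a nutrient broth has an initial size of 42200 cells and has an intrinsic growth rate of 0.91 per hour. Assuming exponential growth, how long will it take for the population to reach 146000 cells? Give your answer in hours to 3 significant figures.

1.36 hours

Set N₀·e^(rt) = 146000: e^(0.91·t) = 146000/42200 = 3.4597.
0.91·t = ln(3.4597) = 1.2412, so t = 1.2412/0.91 = 1.3639.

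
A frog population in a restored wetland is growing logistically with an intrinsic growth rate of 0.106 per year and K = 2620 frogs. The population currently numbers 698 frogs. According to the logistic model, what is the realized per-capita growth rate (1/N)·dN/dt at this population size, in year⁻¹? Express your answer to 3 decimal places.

0.078 per year

(1/N)·dN/dt = r(1 − N/K) = 0.106 × (1 − 698/2620).
= 0.106 × 0.73359 = 0.07776.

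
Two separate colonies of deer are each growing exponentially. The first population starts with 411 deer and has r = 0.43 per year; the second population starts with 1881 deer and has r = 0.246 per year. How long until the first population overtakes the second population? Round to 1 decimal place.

Set 411·e^(0.43t) = 1881·e^(0.246t).
e^((0.43 − 0.246)t) = 1881/411 → e^(0.184·t) = 4.5766.
0.184·t = ln(4.5766) = 1.521, so t = 1.521/0.184 = 8.2661.

8.3 years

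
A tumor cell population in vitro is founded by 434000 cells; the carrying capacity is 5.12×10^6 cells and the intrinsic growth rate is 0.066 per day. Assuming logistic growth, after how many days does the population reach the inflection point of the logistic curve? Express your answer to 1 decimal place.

36.0 days

Logistic growth is fastest at N = K/2 = 2.56×10^6.
A = (K − N₀)/N₀ = 10.797. Set K/(1 + A·e^(−rt)) = K/2 → A·e^(−rt) = 1.
e^(−0.066t) = 1/10.797 = 0.0926163, so t = ln(10.797)/0.066 = 2.3793/0.066 = 36.05.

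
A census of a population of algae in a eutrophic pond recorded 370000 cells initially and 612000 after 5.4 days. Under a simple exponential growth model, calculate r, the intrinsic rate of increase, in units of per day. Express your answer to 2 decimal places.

0.09 per day

From N(t) = N₀·e^(rt): e^(r·5.4) = 612000/370000 = 1.6541.
r·5.4 = ln(1.6541) = 0.50323, so r = 0.50323/5.4 = 0.093191.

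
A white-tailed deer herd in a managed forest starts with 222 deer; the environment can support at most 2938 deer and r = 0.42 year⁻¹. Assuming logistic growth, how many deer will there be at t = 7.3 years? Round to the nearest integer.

1871 deer

A = (K − N₀)/N₀ = (2938 − 222)/222 = 12.234.
N(t) = K/(1 + A·e^(−rt)) = 2938/(1 + 12.234×e^(−0.42×7.3)).
e^(−3.066) = 0.046607; denominator = 1 + 12.234×0.046607 = 1.5702.
N = 2938/1.5702 = 1871.1.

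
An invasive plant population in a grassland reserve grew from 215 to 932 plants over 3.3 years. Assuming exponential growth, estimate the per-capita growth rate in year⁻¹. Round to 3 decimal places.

0.444 per year

From N(t) = N₀·e^(rt): e^(r·3.3) = 932/215 = 4.3349.
r·3.3 = ln(4.3349) = 1.4667, so r = 1.4667/3.3 = 0.44445.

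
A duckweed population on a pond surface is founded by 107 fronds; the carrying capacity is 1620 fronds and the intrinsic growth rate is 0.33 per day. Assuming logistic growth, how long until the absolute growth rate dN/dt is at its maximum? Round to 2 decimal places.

8.03 days

Logistic growth is fastest at N = K/2 = 810.
A = (K − N₀)/N₀ = 14.14. Set K/(1 + A·e^(−rt)) = K/2 → A·e^(−rt) = 1.
e^(−0.33t) = 1/14.14 = 0.0707204, so t = ln(14.14)/0.33 = 2.649/0.33 = 8.0273.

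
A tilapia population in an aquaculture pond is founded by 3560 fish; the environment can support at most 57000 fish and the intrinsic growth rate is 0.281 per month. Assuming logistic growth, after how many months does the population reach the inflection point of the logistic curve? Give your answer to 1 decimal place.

9.6 months

Logistic growth is fastest at N = K/2 = 28500.
A = (K − N₀)/N₀ = 15.011. Set K/(1 + A·e^(−rt)) = K/2 → A·e^(−rt) = 1.
e^(−0.281t) = 1/15.011 = 0.0666168, so t = ln(15.011)/0.281 = 2.7088/0.281 = 9.6399.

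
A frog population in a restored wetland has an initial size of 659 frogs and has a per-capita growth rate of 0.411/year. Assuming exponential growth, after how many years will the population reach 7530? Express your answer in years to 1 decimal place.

Set N₀·e^(rt) = 7530: e^(0.411·t) = 7530/659 = 11.426.
0.411·t = ln(11.426) = 2.4359, so t = 2.4359/0.411 = 5.9268.

5.9 years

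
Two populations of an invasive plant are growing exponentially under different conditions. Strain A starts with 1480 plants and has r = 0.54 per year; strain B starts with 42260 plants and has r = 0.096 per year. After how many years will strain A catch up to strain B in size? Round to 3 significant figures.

Set 1480·e^(0.54t) = 42260·e^(0.096t).
e^((0.54 − 0.096)t) = 42260/1480 → e^(0.444·t) = 28.554.
0.444·t = ln(28.554) = 3.3518, so t = 3.3518/0.444 = 7.5491.

7.55 years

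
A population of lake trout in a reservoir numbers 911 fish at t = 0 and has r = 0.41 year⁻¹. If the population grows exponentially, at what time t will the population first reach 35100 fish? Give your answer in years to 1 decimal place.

8.9 years

Set N₀·e^(rt) = 35100: e^(0.41·t) = 35100/911 = 38.529.
0.41·t = ln(38.529) = 3.6514, so t = 3.6514/0.41 = 8.9059.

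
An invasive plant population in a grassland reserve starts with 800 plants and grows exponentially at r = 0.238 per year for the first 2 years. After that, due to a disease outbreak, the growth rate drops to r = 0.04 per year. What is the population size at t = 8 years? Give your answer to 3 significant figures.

Phase 1: N(2) = 800·e^(0.238×2) = 800·e^0.476 = 1287.7.
Phase 2 runs for 8 − 2 = 6 years at r = 0.04.
N(8) = 1287.7·e^(0.04×6) = 1287.7·e^0.24 = 1636.99.

1640 plants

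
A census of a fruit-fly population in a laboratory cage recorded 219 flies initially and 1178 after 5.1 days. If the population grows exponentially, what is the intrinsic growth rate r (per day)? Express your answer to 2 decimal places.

From N(t) = N₀·e^(rt): e^(r·5.1) = 1178/219 = 5.379.
r·5.1 = ln(5.379) = 1.6825, so r = 1.6825/5.1 = 0.3299.

0.33 per day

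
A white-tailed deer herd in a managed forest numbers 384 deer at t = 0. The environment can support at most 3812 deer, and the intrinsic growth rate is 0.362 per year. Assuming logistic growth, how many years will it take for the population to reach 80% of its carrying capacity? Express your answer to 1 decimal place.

9.9 years

A = (K − N₀)/N₀ = (3812 − 384)/384 = 8.9271.
Solve 3812/(1 + 8.9271·e^(−0.362t)) = 3049.6: 1 + 8.9271·e^(−0.362t) = 1.25, so e^(−0.362t) = 0.0280047.
−0.362·t = ln(0.0280047) = -3.5754, so t = 3.5754/0.362 = 9.8768.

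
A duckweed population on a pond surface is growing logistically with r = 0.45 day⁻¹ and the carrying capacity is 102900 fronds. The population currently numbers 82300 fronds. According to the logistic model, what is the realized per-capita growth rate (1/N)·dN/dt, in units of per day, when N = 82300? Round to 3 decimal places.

0.090 per day

(1/N)·dN/dt = r(1 − N/K) = 0.45 × (1 − 82300/102900).
= 0.45 × 0.20019 = 0.090087.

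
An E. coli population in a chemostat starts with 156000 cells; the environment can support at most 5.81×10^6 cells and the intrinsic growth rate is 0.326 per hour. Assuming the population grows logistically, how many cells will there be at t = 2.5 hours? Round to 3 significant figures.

A = (K − N₀)/N₀ = (5.81×10^6 − 156000)/156000 = 36.244.
N(t) = K/(1 + A·e^(−rt)) = 5.81×10^6/(1 + 36.244×e^(−0.326×2.5)).
e^(−0.815) = 0.44264; denominator = 1 + 36.244×0.44264 = 17.043.
N = 5.81×10^6/17.043 = 340906.

341000 cells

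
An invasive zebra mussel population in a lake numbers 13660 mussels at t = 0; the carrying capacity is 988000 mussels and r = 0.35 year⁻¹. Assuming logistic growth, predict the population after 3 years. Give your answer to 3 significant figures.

A = (K − N₀)/N₀ = (988000 − 13660)/13660 = 71.328.
N(t) = K/(1 + A·e^(−rt)) = 988000/(1 + 71.328×e^(−0.35×3)).
e^(−1.05) = 0.34994; denominator = 1 + 71.328×0.34994 = 25.96.
N = 988000/25.96 = 38058.

38100 mussels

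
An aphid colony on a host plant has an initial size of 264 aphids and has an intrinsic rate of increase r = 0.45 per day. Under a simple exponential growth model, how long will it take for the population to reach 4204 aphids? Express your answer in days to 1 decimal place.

6.2 days

Set N₀·e^(rt) = 4204: e^(0.45·t) = 4204/264 = 15.924.
0.45·t = ln(15.924) = 2.7678, so t = 2.7678/0.45 = 6.1508.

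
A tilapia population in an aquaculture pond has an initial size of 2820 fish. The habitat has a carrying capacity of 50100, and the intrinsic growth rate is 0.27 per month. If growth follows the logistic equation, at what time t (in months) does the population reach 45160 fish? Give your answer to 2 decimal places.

18.64 months

A = (K − N₀)/N₀ = (50100 − 2820)/2820 = 16.766.
Solve 50100/(1 + 16.766·e^(−0.27t)) = 45160: 1 + 16.766·e^(−0.27t) = 1.1094, so e^(−0.27t) = 0.00652446.
−0.27·t = ln(0.00652446) = -5.0322, so t = 5.0322/0.27 = 18.638.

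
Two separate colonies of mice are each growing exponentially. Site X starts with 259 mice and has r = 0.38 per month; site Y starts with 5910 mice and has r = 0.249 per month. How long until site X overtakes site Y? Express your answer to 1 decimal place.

Set 259·e^(0.38t) = 5910·e^(0.249t).
e^((0.38 − 0.249)t) = 5910/259 → e^(0.131·t) = 22.819.
0.131·t = ln(22.819) = 3.1276, so t = 3.1276/0.131 = 23.875.

23.9 months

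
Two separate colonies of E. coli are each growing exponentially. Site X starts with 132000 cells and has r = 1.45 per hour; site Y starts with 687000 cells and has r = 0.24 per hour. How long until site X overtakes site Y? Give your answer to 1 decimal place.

1.4 hours

Set 132000·e^(1.45t) = 687000·e^(0.24t).
e^((1.45 − 0.24)t) = 687000/132000 → e^(1.21·t) = 5.2045.
1.21·t = ln(5.2045) = 1.6495, so t = 1.6495/1.21 = 1.3632.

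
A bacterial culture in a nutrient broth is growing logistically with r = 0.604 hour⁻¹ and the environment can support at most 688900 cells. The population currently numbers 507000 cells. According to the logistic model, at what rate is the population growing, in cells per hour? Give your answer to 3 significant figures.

80900 cells per hour

dN/dt = rN(1 − N/K) = 0.604 × 507000 × (1 − 507000/688900).
1 − 507000/688900 = 0.26404; dN/dt = 0.604 × 507000 × 0.26404 = 80858.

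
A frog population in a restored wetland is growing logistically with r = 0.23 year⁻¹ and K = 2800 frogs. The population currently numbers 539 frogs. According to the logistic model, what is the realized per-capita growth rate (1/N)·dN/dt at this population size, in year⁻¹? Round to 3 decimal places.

(1/N)·dN/dt = r(1 − N/K) = 0.23 × (1 − 539/2800).
= 0.23 × 0.8075 = 0.18573.

0.186 per year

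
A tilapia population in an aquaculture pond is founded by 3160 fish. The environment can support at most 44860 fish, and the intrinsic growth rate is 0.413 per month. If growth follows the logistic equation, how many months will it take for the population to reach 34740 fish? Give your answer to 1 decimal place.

A = (K − N₀)/N₀ = (44860 − 3160)/3160 = 13.196.
Solve 44860/(1 + 13.196·e^(−0.413t)) = 34740: 1 + 13.196·e^(−0.413t) = 1.2913, so e^(−0.413t) = 0.0220751.
−0.413·t = ln(0.0220751) = -3.8133, so t = 3.8133/0.413 = 9.2332.

9.2 months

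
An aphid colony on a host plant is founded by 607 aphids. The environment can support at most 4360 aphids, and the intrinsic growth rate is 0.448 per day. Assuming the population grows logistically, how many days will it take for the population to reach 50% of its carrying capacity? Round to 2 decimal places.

A = (K − N₀)/N₀ = (4360 − 607)/607 = 6.1829.
Solve 4360/(1 + 6.1829·e^(−0.448t)) = 2180: 1 + 6.1829·e^(−0.448t) = 2, so e^(−0.448t) = 0.161737.
−0.448·t = ln(0.161737) = -1.8218, so t = 1.8218/0.448 = 4.0665.

4.07 days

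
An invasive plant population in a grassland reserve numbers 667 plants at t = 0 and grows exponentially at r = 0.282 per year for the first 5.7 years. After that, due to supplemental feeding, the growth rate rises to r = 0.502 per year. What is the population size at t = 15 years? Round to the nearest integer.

Phase 1: N(5.7) = 667·e^(0.282×5.7) = 667·e^1.607 = 3328.21.
Phase 2 runs for 15 − 5.7 = 9.3 years at r = 0.502.
N(15) = 3328.21·e^(0.502×9.3) = 3328.21·e^4.669 = 354616.

354616 plants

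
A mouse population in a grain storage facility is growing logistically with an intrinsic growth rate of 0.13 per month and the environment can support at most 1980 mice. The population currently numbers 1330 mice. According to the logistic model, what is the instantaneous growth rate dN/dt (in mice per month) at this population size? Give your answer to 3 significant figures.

dN/dt = rN(1 − N/K) = 0.13 × 1330 × (1 − 1330/1980).
1 − 1330/1980 = 0.32828; dN/dt = 0.13 × 1330 × 0.32828 = 56.76.

56.8 mice per month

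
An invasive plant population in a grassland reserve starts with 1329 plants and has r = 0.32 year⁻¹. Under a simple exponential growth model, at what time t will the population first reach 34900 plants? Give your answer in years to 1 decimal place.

10.2 years

Set N₀·e^(rt) = 34900: e^(0.32·t) = 34900/1329 = 26.26.
0.32·t = ln(26.26) = 3.2681, so t = 3.2681/0.32 = 10.213.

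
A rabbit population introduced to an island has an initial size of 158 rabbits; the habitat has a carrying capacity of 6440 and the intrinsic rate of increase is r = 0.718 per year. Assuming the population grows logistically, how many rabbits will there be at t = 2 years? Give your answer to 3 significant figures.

A = (K − N₀)/N₀ = (6440 − 158)/158 = 39.759.
N(t) = K/(1 + A·e^(−rt)) = 6440/(1 + 39.759×e^(−0.718×2)).
e^(−1.436) = 0.23788; denominator = 1 + 39.759×0.23788 = 10.458.
N = 6440/10.458 = 615.803.

616 rabbits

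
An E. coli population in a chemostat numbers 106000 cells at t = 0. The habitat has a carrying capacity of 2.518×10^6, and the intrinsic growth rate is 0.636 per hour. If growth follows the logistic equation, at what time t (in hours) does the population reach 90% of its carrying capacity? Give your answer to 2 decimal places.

A = (K − N₀)/N₀ = (2.518×10^6 − 106000)/106000 = 22.755.
Solve 2.518×10^6/(1 + 22.755·e^(−0.636t)) = 2.2662×10^6: 1 + 22.755·e^(−0.636t) = 1.1111, so e^(−0.636t) = 0.00488299.
−0.636·t = ln(0.00488299) = -5.322, so t = 5.322/0.636 = 8.3679.

8.37 hours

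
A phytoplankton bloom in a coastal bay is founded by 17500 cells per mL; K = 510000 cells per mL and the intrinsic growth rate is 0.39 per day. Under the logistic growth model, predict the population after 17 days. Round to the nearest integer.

A = (K − N₀)/N₀ = (510000 − 17500)/17500 = 28.143.
N(t) = K/(1 + A·e^(−rt)) = 510000/(1 + 28.143×e^(−0.39×17)).
e^(−6.63) = 0.0013202; denominator = 1 + 28.143×0.0013202 = 1.0372.
N = 510000/1.0372 = 491731.

491731 cells per mL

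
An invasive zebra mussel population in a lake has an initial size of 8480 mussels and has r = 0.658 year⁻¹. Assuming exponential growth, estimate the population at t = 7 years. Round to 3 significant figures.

849000 mussels

N(t) = N₀·e^(rt) = 8480 × e^(0.658×7) = 8480 × e^4.606.
e^4.606 ≈ 100.08, so N ≈ 8480 × 100.08 = 848704.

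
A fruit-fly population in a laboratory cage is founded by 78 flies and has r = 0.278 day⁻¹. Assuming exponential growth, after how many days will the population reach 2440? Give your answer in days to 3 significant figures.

12.4 days

Set N₀·e^(rt) = 2440: e^(0.278·t) = 2440/78 = 31.282.
0.278·t = ln(31.282) = 3.443, so t = 3.443/0.278 = 12.385.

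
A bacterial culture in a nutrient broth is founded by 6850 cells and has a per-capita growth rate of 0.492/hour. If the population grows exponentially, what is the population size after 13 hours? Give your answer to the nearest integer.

4106181 cells

N(t) = N₀·e^(rt) = 6850 × e^(0.492×13) = 6850 × e^6.396.
e^6.396 ≈ 599.44, so N ≈ 6850 × 599.44 = 4.106181×10^6.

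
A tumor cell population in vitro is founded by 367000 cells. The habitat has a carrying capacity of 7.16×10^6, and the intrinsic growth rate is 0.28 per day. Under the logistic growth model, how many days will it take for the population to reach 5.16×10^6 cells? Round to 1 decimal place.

13.8 days

A = (K − N₀)/N₀ = (7.16×10^6 − 367000)/367000 = 18.51.
Solve 7.16×10^6/(1 + 18.51·e^(−0.28t)) = 5.16×10^6: 1 + 18.51·e^(−0.28t) = 1.3876, so e^(−0.28t) = 0.0209404.
−0.28·t = ln(0.0209404) = -3.8661, so t = 3.8661/0.28 = 13.807.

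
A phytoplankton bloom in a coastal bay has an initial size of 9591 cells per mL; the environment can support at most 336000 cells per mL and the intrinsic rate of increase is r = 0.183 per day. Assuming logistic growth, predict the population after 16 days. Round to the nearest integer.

119111 cells per mL

A = (K − N₀)/N₀ = (336000 − 9591)/9591 = 34.033.
N(t) = K/(1 + A·e^(−rt)) = 336000/(1 + 34.033×e^(−0.183×16)).
e^(−2.928) = 0.053504; denominator = 1 + 34.033×0.053504 = 2.8209.
N = 336000/2.8209 = 119111.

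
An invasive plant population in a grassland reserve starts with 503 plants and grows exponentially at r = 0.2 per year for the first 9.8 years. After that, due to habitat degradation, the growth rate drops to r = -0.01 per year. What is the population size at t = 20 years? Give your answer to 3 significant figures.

3220 plants

Phase 1: N(9.8) = 503·e^(0.2×9.8) = 503·e^1.96 = 3570.96.
Phase 2 runs for 20 − 9.8 = 10.2 years at r = -0.01.
N(20) = 3570.96·e^(-0.01×10.2) = 3570.96·e^-0.102 = 3224.68.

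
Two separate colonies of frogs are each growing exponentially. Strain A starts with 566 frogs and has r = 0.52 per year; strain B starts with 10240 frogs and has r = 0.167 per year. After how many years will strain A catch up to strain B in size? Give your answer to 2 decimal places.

Set 566·e^(0.52t) = 10240·e^(0.167t).
e^((0.52 − 0.167)t) = 10240/566 → e^(0.353·t) = 18.092.
0.353·t = ln(18.092) = 2.8955, so t = 2.8955/0.353 = 8.2024.

8.20 years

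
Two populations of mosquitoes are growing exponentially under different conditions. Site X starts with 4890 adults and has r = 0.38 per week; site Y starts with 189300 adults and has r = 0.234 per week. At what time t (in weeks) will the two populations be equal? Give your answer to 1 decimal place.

Set 4890·e^(0.38t) = 189300·e^(0.234t).
e^((0.38 − 0.234)t) = 189300/4890 → e^(0.146·t) = 38.712.
0.146·t = ln(38.712) = 3.6561, so t = 3.6561/0.146 = 25.042.

25.0 weeks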